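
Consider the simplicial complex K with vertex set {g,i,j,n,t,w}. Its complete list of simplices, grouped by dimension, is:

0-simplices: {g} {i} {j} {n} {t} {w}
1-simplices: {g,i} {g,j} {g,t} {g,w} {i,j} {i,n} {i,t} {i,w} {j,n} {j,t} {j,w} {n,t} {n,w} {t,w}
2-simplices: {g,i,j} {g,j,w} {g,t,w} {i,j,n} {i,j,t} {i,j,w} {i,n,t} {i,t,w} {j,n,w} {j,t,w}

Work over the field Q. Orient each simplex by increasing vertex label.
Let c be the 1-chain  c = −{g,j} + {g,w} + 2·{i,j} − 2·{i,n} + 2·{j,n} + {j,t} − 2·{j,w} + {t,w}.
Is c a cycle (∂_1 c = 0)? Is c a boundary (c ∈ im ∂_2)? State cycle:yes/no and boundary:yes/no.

n_0=6 n_1=14 n_2=10  [Q]
∂1: piv[gi,gj,gt,gw,in] rk=5  ker:ij,it,iw,jn,jt,jw,nt,nw,tw
∂2: piv[gij,gjw,gtw,ijn,ijt,ijw,int,itw,jnw] rk=9  ker:jtw
∂1c = 0
c vs im∂2: reduces to 0 ⇒ boundary

cycle:yes boundary:yes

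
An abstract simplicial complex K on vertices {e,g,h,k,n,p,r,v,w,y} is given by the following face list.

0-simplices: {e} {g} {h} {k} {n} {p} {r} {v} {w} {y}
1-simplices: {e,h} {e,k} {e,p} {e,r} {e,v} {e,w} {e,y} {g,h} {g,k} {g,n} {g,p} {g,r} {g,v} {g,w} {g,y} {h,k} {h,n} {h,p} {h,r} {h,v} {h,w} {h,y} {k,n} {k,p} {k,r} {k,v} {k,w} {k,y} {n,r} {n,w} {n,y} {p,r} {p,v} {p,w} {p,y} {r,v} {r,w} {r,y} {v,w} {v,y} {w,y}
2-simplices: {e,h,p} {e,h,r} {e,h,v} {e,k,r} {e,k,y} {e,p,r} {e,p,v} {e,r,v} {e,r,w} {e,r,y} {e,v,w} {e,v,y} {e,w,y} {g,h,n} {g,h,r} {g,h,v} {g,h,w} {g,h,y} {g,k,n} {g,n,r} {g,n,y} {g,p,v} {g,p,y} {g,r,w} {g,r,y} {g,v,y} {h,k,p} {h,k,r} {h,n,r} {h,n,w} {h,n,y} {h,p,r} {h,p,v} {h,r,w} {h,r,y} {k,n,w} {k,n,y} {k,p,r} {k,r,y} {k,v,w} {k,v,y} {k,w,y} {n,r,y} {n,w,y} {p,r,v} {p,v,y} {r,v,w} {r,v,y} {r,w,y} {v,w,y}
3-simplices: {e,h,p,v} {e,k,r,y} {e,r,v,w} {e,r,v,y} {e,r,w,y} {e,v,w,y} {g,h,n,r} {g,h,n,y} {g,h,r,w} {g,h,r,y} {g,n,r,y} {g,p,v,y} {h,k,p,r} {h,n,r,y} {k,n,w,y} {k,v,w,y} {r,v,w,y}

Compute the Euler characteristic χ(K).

n_0=10 n_1=41 n_2=50 n_3=17
χ=+10−41+50−17=2

χ(K)=2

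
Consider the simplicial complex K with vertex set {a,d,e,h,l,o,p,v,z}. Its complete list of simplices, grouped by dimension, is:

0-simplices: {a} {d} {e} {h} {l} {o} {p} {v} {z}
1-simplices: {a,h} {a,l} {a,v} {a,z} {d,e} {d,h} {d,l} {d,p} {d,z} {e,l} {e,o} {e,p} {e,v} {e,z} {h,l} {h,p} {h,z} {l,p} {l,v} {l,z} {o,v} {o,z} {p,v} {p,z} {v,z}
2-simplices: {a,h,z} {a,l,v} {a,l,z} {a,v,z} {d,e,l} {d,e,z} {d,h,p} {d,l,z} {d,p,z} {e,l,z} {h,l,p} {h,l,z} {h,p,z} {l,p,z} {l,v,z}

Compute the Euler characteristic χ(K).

χ(K)=-1

n_0=9 n_1=25 n_2=15
χ=+9−25+15=-1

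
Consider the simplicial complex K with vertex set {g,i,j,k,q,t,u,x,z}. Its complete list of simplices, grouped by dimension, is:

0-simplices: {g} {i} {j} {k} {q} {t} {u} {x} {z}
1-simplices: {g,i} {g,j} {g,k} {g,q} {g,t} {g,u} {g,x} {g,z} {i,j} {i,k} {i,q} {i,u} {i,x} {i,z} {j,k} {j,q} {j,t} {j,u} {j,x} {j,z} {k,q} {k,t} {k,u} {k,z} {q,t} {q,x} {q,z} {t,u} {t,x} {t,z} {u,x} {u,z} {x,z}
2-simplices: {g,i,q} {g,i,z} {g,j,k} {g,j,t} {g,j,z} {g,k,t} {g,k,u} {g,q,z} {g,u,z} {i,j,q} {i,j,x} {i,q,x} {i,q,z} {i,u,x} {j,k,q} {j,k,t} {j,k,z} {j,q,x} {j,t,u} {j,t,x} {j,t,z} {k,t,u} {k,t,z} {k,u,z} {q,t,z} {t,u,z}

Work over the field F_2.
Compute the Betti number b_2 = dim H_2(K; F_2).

b_2=6

n_0=9 n_1=33 n_2=26  [Z2]
∂1: piv[gi,gj,gk,gq,gt,gu,gx,gz] rk=8  ker:ij,ik,iq,iu,ix,iz,jk,jq,jt,ju,jx,jz,kq,kt,ku,kz,qt,qx,qz,tu,tx,tz,ux,uz,xz
∂2: piv[giq,giz,gjk,gjt,gjz,gkt,gku,gqz,guz,ijq,ijx,iqx,iux,jkq,jkz,jtu,jtx,jtz,ktu,qtz] rk=20  ker:iqz,jkt,jqx,ktz,kuz,tuz
b_2=(26−20)−0=6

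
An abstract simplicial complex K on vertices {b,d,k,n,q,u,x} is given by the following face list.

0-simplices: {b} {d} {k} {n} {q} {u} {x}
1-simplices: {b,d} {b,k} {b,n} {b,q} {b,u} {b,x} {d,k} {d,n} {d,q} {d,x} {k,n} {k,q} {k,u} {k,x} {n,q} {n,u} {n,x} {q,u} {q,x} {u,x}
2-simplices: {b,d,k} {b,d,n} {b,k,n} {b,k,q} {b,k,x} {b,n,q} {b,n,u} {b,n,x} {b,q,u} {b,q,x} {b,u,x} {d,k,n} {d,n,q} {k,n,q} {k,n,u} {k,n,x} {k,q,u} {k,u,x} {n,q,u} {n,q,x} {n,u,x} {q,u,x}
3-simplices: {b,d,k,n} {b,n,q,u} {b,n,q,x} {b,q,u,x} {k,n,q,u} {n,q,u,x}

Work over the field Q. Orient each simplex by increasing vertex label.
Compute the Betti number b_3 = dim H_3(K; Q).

b_3=0

n_0=7 n_1=20 n_2=22 n_3=6  [Q]
∂1: piv[bd,bk,bn,bq,bu,bx] rk=6  ker:dk,dn,dq,dx,kn,kq,ku,kx,nq,nu,nx,qu,qx,ux
∂2: piv[bdk,bdn,bkn,bkq,bkx,bnq,bnu,bnx,bqu,bqx,bux,dnq,knu] rk=13  ker:dkn,knq,knx,kqu,kux,nqu,nqx,nux,qux
∂3: piv[bdkn,bnqu,bnqx,bqux,knqu,nqux] rk=6
b_3=(6−6)−0=0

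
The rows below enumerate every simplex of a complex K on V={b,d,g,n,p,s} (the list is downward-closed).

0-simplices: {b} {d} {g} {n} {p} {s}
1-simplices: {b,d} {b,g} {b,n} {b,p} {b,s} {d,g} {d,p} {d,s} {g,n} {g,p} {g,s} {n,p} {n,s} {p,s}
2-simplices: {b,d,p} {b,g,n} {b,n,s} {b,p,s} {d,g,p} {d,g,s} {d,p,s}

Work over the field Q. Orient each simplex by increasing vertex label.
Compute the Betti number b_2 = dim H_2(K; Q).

n_0=6 n_1=14 n_2=7  [Q]
∂1: piv[bd,bg,bn,bp,bs] rk=5  ker:dg,dp,ds,gn,gp,gs,np,ns,ps
∂2: piv[bdp,bgn,bns,bps,dgp,dgs,dps] rk=7
b_2=(7−7)−0=0

b_2=0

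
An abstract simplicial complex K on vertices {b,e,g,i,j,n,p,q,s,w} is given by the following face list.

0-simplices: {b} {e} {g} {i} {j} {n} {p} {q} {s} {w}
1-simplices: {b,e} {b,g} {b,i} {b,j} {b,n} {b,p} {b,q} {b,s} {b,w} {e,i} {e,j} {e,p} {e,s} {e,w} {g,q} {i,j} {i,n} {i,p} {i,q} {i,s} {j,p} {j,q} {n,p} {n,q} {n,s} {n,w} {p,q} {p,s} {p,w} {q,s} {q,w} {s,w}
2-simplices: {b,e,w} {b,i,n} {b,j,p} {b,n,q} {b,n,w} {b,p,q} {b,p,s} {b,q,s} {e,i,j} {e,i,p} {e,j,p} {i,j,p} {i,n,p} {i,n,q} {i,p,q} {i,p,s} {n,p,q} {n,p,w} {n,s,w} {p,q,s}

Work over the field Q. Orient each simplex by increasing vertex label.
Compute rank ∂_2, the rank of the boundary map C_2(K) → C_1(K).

n_0=10 n_1=32 n_2=20  [Q]
∂1: piv[be,bg,bi,bj,bn,bp,bq,bs,bw] rk=9  ker:ei,ej,ep,es,ew,gq,ij,in,ip,iq,is,jp,jq,np,nq,ns,nw,pq,ps,pw,qs,qw,sw
∂2: piv[bew,bin,bjp,bnq,bnw,bpq,bps,bqs,eij,eip,ejp,inp,inq,ipq,ips,npw,nsw] rk=17  ker:ijp,npq,pqs
rk∂_2=17

rank∂_2=17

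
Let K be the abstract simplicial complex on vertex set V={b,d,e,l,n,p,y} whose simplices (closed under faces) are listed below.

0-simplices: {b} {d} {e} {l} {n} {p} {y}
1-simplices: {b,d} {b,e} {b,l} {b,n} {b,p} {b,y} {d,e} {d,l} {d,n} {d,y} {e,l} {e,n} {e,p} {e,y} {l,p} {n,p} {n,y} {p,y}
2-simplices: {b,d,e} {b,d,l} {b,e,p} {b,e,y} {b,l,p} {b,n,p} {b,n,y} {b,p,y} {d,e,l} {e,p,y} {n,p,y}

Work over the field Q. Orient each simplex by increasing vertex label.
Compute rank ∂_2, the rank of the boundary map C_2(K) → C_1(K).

rank∂_2=9

n_0=7 n_1=18 n_2=11  [Q]
∂1: piv[bd,be,bl,bn,bp,by] rk=6  ker:de,dl,dn,dy,el,en,ep,ey,lp,np,ny,py
∂2: piv[bde,bdl,bep,bey,blp,bnp,bny,bpy,del] rk=9  ker:epy,npy
rk∂_2=9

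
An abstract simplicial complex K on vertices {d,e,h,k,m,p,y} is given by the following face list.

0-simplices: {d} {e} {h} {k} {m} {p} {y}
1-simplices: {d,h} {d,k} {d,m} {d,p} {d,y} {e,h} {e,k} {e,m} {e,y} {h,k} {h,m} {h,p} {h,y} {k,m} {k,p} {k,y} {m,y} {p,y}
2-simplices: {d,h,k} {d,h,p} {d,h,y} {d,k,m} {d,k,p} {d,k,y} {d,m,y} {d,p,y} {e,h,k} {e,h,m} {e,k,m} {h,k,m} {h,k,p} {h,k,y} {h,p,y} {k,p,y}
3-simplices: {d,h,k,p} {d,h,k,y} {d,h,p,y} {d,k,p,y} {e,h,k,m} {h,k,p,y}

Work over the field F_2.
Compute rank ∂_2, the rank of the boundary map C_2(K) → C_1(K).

n_0=7 n_1=18 n_2=16 n_3=6  [Z2]
∂1: piv[dh,dk,dm,dp,dy,eh] rk=6  ker:ek,em,ey,hk,hm,hp,hy,km,kp,ky,my,py
∂2: piv[dhk,dhp,dhy,dkm,dkp,dky,dmy,dpy,ehk,ehm,ekm] rk=11  ker:hkm,hkp,hky,hpy,kpy
∂3: piv[dhkp,dhky,dhpy,dkpy,ehkm] rk=5  ker:hkpy
rk∂_2=11

rank∂_2=11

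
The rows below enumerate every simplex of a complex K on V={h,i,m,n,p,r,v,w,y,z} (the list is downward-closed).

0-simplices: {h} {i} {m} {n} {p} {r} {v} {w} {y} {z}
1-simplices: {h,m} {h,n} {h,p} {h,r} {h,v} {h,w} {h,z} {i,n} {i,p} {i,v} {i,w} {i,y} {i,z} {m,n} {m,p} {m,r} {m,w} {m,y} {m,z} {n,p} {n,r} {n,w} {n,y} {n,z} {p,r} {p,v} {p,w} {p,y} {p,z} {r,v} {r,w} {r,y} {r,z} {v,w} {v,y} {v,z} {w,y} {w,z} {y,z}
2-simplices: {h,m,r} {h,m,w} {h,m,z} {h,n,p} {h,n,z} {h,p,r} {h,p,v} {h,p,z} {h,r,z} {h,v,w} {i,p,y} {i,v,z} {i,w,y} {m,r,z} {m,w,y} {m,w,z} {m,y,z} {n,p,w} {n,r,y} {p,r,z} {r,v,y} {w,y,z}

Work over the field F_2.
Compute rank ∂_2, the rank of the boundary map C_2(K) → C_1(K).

rank∂_2=19

n_0=10 n_1=39 n_2=22  [Z2]
∂1: piv[hm,hn,hp,hr,hv,hw,hz,in,iy] rk=9  ker:ip,iv,iw,iz,mn,mp,mr,mw,my,mz,np,nr,nw,ny,nz,pr,pv,pw,py,pz,rv,rw,ry,rz,vw,vy,vz,wy,wz,yz
∂2: piv[hmr,hmw,hmz,hnp,hnz,hpr,hpv,hpz,hrz,hvw,ipy,ivz,iwy,mwy,mwz,myz,npw,nry,rvy] rk=19  ker:mrz,prz,wyz
rk∂_2=19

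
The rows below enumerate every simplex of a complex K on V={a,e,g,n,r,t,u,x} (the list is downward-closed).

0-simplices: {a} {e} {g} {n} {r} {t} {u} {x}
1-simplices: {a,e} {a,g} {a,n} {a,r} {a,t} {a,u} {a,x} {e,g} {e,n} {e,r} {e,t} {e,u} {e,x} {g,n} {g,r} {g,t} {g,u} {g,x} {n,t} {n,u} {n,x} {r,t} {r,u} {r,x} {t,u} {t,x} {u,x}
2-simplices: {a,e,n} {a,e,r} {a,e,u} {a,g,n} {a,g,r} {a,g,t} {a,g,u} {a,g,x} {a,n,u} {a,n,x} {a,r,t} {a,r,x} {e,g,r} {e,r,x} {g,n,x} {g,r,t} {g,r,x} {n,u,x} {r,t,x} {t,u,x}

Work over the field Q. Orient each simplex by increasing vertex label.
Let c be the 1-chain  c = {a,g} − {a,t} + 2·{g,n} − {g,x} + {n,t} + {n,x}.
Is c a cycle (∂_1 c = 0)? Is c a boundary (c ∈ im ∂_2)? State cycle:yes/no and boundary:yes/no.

cycle:yes boundary:no

n_0=8 n_1=27 n_2=20  [Q]
∂1: piv[ae,ag,an,ar,at,au,ax] rk=7  ker:eg,en,er,et,eu,ex,gn,gr,gt,gu,gx,nt,nu,nx,rt,ru,rx,tu,tx,ux
∂2: piv[aen,aer,aeu,agn,agr,agt,agu,agx,anu,anx,art,arx,egr,erx,nux,rtx,tux] rk=17  ker:gnx,grt,grx
∂1c = 0
c vs im∂2: residual ≠ 0 ⇒ not boundary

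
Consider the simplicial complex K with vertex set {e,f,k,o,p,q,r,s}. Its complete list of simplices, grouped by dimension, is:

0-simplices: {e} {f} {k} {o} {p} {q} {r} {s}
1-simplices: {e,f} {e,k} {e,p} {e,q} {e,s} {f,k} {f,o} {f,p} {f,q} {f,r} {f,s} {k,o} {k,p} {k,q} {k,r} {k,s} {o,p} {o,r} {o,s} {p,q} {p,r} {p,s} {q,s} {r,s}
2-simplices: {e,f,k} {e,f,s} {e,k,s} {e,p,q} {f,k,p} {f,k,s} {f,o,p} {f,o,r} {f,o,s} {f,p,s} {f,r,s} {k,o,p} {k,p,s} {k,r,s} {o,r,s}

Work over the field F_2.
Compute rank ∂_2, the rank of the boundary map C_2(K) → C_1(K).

n_0=8 n_1=24 n_2=15  [Z2]
∂1: piv[ef,ek,ep,eq,es,fo,fr] rk=7  ker:fk,fp,fq,fs,ko,kp,kq,kr,ks,op,or,os,pq,pr,ps,qs,rs
∂2: piv[efk,efs,eks,epq,fkp,fop,for,fos,fps,frs,kop,krs] rk=12  ker:fks,kps,ors
rk∂_2=12

rank∂_2=12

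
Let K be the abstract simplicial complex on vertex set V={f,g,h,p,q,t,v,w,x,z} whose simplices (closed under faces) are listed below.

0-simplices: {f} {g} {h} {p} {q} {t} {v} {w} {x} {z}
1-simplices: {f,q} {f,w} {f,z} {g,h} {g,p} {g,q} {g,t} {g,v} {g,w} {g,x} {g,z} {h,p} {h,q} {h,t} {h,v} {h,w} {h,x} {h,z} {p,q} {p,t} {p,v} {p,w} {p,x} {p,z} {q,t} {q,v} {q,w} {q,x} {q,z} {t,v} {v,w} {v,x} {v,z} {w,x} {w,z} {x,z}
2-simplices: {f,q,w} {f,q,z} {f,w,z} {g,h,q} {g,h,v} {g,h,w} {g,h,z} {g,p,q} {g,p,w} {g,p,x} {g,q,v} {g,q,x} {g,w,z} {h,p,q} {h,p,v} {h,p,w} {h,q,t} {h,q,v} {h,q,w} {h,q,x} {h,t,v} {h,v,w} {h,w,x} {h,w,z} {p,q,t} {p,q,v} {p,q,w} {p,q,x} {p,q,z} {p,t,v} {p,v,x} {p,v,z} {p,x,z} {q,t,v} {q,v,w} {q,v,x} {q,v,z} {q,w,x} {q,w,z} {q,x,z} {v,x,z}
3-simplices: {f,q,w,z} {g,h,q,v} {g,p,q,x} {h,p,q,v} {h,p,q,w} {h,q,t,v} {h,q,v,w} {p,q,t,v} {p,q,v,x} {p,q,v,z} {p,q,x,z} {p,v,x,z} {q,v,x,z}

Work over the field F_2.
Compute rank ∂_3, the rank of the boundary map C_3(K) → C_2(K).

rank∂_3=12

n_0=10 n_1=36 n_2=41 n_3=13  [Z2]
∂1: piv[fq,fw,fz,gh,gp,gq,gt,gv,gx] rk=9  ker:gw,gz,hp,hq,ht,hv,hw,hx,hz,pq,pt,pv,pw,px,pz,qt,qv,qw,qx,qz,tv,vw,vx,vz,wx,wz,xz
∂2: piv[fqw,fqz,fwz,ghq,ghv,ghw,ghz,gpq,gpw,gpx,gqv,gqx,gwz,hpq,hpv,hqt,hqw,hqx,htv,hvw,hwx,pqt,pqz,pvx,pvz,pxz] rk=26  ker:hpw,hqv,hwz,pqv,pqw,pqx,ptv,qtv,qvw,qvx,qvz,qwx,qwz,qxz,vxz
∂3: piv[fqwz,ghqv,gpqx,hpqv,hpqw,hqtv,hqvw,pqtv,pqvx,pqvz,pqxz,pvxz] rk=12  ker:qvxz
rk∂_3=12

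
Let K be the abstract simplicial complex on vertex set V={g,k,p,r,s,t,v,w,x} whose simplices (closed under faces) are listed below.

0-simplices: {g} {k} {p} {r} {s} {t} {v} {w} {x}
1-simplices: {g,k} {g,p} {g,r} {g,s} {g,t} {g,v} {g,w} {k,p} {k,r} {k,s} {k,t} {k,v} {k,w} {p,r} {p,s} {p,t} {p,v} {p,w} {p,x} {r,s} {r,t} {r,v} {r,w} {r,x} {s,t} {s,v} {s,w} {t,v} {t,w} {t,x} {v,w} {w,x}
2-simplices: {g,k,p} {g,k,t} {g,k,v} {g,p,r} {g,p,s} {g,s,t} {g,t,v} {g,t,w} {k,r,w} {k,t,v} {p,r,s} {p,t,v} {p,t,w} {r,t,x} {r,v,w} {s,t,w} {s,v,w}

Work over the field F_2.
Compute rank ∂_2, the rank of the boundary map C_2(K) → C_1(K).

rank∂_2=16

n_0=9 n_1=32 n_2=17  [Z2]
∂1: piv[gk,gp,gr,gs,gt,gv,gw,px] rk=8  ker:kp,kr,ks,kt,kv,kw,pr,ps,pt,pv,pw,rs,rt,rv,rw,rx,st,sv,sw,tv,tw,tx,vw,wx
∂2: piv[gkp,gkt,gkv,gpr,gps,gst,gtv,gtw,krw,prs,ptv,ptw,rtx,rvw,stw,svw] rk=16  ker:ktv
rk∂_2=16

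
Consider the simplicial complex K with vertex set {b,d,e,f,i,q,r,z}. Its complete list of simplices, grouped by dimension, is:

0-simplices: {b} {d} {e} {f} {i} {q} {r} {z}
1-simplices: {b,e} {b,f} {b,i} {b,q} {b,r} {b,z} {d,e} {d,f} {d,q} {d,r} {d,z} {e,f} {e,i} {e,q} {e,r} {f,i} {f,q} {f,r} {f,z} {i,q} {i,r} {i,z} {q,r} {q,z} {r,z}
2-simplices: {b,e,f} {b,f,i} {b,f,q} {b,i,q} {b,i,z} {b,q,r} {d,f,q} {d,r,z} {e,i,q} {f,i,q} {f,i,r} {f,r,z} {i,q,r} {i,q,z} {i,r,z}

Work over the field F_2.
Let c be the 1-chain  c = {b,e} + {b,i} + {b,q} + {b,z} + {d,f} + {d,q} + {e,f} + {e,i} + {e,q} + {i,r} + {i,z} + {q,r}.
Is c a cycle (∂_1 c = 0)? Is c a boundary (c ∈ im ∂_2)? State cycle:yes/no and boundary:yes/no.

n_0=8 n_1=25 n_2=15  [Z2]
∂1: piv[be,bf,bi,bq,br,bz,de] rk=7  ker:df,dq,dr,dz,ef,ei,eq,er,fi,fq,fr,fz,iq,ir,iz,qr,qz,rz
∂2: piv[bef,bfi,bfq,biq,biz,bqr,dfq,drz,eiq,fir,frz,iqr,iqz,irz] rk=14  ker:fiq
∂1c = 0
c vs im∂2: reduces to 0 ⇒ boundary

cycle:yes boundary:yes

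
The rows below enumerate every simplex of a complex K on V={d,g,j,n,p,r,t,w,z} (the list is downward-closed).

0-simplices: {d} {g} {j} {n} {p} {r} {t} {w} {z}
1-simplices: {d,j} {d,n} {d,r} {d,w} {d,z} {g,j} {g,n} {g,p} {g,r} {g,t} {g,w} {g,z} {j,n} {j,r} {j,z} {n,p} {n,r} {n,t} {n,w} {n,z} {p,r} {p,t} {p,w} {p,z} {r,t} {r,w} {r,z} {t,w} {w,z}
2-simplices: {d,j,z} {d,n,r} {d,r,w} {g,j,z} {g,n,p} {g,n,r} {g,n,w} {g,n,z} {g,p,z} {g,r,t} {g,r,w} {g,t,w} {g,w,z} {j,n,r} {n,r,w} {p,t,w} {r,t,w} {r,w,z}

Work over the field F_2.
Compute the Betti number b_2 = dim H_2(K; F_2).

b_2=2

n_0=9 n_1=29 n_2=18  [Z2]
∂1: piv[dj,dn,dr,dw,dz,gj,gp,gt] rk=8  ker:gn,gr,gw,gz,jn,jr,jz,np,nr,nt,nw,nz,pr,pt,pw,pz,rt,rw,rz,tw,wz
∂2: piv[djz,dnr,drw,gjz,gnp,gnr,gnw,gnz,gpz,grt,grw,gtw,gwz,jnr,ptw,rwz] rk=16  ker:nrw,rtw
b_2=(18−16)−0=2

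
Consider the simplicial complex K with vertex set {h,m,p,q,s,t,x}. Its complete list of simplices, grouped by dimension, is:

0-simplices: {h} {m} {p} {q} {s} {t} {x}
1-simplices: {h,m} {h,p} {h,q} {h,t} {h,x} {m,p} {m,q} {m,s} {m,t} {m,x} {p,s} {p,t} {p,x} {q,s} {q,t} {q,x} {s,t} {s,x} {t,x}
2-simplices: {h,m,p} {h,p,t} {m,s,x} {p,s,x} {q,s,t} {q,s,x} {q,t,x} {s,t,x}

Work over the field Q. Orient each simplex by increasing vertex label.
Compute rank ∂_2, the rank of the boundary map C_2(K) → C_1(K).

rank∂_2=7

n_0=7 n_1=19 n_2=8  [Q]
∂1: piv[hm,hp,hq,ht,hx,ms] rk=6  ker:mp,mq,mt,mx,ps,pt,px,qs,qt,qx,st,sx,tx
∂2: piv[hmp,hpt,msx,psx,qst,qsx,qtx] rk=7  ker:stx
rk∂_2=7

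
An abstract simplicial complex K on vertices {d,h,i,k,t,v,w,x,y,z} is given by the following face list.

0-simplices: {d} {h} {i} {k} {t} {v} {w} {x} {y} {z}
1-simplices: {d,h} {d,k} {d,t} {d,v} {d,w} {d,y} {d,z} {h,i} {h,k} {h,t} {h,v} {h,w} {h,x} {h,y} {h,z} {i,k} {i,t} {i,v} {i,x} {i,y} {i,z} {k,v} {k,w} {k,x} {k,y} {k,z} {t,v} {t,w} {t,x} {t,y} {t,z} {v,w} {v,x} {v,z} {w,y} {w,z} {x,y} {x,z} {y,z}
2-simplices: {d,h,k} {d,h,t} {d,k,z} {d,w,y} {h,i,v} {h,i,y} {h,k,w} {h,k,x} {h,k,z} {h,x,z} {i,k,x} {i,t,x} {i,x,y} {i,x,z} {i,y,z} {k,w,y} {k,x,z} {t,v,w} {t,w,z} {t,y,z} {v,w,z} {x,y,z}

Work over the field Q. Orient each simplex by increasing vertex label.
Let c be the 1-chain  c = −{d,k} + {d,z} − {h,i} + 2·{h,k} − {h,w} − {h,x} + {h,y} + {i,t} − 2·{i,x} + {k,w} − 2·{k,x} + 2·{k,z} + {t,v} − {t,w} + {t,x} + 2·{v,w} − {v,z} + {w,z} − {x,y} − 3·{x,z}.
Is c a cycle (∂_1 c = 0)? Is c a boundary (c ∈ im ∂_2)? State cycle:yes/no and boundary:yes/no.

n_0=10 n_1=39 n_2=22  [Q]
∂1: piv[dh,dk,dt,dv,dw,dy,dz,hi,hx] rk=9  ker:hk,ht,hv,hw,hy,hz,ik,it,iv,ix,iy,iz,kv,kw,kx,ky,kz,tv,tw,tx,ty,tz,vw,vx,vz,wy,wz,xy,xz,yz
∂2: piv[dhk,dht,dkz,dwy,hiv,hiy,hkw,hkx,hkz,hxz,ikx,itx,ixy,ixz,iyz,kwy,tvw,twz,tyz,vwz] rk=20  ker:kxz,xyz
∂1c = 0
c vs im∂2: reduces to 0 ⇒ boundary

cycle:yes boundary:yes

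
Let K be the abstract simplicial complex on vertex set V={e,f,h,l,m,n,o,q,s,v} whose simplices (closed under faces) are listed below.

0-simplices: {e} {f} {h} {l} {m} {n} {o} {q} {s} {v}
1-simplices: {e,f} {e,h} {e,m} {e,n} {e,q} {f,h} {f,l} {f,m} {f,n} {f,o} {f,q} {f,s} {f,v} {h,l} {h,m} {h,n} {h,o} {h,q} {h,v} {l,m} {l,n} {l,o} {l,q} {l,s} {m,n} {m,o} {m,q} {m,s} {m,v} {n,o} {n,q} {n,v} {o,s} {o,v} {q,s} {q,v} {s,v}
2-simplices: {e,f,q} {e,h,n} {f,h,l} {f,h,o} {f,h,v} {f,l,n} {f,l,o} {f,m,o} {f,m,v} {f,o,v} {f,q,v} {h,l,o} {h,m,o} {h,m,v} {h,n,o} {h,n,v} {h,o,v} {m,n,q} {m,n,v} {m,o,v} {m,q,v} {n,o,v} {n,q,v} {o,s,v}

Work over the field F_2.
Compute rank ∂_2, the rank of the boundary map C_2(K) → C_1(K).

rank∂_2=18

n_0=10 n_1=37 n_2=24  [Z2]
∂1: piv[ef,eh,em,en,eq,fl,fo,fs,fv] rk=9  ker:fh,fm,fn,fq,hl,hm,hn,ho,hq,hv,lm,ln,lo,lq,ls,mn,mo,mq,ms,mv,no,nq,nv,os,ov,qs,qv,sv
∂2: piv[efq,ehn,fhl,fho,fhv,fln,flo,fmo,fmv,fov,fqv,hmo,hno,hnv,mnq,mnv,mqv,osv] rk=18  ker:hlo,hmv,hov,mov,nov,nqv
rk∂_2=18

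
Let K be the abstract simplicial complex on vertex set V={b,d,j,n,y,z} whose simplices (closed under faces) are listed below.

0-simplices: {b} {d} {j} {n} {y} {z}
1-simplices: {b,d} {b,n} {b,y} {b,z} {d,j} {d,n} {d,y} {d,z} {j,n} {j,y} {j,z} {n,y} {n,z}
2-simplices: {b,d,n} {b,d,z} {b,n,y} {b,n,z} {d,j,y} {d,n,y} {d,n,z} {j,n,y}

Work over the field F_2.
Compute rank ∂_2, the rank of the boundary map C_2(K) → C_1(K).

n_0=6 n_1=13 n_2=8  [Z2]
∂1: piv[bd,bn,by,bz,dj] rk=5  ker:dn,dy,dz,jn,jy,jz,ny,nz
∂2: piv[bdn,bdz,bny,bnz,djy,dny,jny] rk=7  ker:dnz
rk∂_2=7

rank∂_2=7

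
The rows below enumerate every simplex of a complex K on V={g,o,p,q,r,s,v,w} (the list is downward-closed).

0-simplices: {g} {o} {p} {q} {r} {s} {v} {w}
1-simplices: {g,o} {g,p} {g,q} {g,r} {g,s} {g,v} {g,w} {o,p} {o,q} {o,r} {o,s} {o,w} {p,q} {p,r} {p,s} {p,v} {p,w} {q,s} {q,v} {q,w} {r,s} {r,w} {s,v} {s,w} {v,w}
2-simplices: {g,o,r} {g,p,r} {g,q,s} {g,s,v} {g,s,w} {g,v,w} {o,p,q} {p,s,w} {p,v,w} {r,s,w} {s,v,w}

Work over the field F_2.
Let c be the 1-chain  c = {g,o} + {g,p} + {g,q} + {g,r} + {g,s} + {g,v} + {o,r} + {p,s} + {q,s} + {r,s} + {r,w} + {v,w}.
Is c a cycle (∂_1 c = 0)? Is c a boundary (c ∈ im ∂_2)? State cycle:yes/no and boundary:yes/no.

n_0=8 n_1=25 n_2=11  [Z2]
∂1: piv[go,gp,gq,gr,gs,gv,gw] rk=7  ker:op,oq,or,os,ow,pq,pr,ps,pv,pw,qs,qv,qw,rs,rw,sv,sw,vw
∂2: piv[gor,gpr,gqs,gsv,gsw,gvw,opq,psw,pvw,rsw] rk=10  ker:svw
∂1c = 0
c vs im∂2: residual ≠ 0 ⇒ not boundary

cycle:yes boundary:no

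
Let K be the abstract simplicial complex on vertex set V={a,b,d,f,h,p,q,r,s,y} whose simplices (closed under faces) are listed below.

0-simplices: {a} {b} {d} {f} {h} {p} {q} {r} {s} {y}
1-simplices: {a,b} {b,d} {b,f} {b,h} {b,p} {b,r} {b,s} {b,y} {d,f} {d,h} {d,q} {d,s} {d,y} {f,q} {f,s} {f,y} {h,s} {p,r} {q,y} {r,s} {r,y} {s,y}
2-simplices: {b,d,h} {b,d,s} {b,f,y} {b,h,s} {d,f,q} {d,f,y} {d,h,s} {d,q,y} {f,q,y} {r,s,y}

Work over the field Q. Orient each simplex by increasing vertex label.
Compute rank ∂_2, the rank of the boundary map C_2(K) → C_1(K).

rank∂_2=8

n_0=10 n_1=22 n_2=10  [Q]
∂1: piv[ab,bd,bf,bh,bp,br,bs,by,dq] rk=9  ker:df,dh,ds,dy,fq,fs,fy,hs,pr,qy,rs,ry,sy
∂2: piv[bdh,bds,bfy,bhs,dfq,dfy,dqy,rsy] rk=8  ker:dhs,fqy
rk∂_2=8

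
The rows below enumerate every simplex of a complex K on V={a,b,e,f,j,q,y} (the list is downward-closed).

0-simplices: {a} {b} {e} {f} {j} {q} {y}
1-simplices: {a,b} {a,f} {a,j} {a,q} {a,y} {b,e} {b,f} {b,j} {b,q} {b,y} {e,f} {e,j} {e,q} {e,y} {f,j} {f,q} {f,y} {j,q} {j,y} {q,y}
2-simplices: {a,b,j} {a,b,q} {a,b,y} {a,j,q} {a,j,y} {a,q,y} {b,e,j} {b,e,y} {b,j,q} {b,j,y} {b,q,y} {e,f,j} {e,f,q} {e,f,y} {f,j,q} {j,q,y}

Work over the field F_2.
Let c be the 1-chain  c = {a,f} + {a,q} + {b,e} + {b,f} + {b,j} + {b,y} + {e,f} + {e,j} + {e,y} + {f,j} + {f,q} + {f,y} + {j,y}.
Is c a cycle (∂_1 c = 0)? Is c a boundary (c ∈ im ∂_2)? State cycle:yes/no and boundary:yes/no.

cycle:yes boundary:no

n_0=7 n_1=20 n_2=16  [Z2]
∂1: piv[ab,af,aj,aq,ay,be] rk=6  ker:bf,bj,bq,by,ef,ej,eq,ey,fj,fq,fy,jq,jy,qy
∂2: piv[abj,abq,aby,ajq,ajy,aqy,bej,bey,efj,efq,efy,fjq] rk=12  ker:bjq,bjy,bqy,jqy
∂1c = 0
c vs im∂2: residual ≠ 0 ⇒ not boundary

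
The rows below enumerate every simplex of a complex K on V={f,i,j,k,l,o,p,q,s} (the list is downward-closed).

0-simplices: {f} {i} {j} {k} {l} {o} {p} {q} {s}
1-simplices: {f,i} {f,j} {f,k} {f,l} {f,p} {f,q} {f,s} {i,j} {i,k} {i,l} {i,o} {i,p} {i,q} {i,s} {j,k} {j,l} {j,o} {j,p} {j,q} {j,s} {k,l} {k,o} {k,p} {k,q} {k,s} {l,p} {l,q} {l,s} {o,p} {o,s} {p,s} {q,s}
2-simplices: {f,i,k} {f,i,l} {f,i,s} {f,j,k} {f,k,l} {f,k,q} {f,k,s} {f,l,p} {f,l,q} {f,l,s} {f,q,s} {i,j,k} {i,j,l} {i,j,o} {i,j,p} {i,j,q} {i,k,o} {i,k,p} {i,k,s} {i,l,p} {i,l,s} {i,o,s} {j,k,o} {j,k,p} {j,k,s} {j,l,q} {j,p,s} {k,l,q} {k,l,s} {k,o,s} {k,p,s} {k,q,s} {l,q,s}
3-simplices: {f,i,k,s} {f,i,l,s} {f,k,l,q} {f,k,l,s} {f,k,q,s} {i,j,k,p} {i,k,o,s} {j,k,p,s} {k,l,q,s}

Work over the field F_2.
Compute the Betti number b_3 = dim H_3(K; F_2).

n_0=9 n_1=32 n_2=33 n_3=9  [Z2]
∂1: piv[fi,fj,fk,fl,fp,fq,fs,io] rk=8  ker:ij,ik,il,ip,iq,is,jk,jl,jo,jp,jq,js,kl,ko,kp,kq,ks,lp,lq,ls,op,os,ps,qs
∂2: piv[fik,fil,fis,fjk,fkl,fkq,fks,flp,flq,fls,fqs,ijk,ijl,ijo,ijp,ijq,iko,ikp,ilp,ios,jks,jlq,jps] rk=23  ker:iks,ils,jko,jkp,klq,kls,kos,kps,kqs,lqs
∂3: piv[fiks,fils,fklq,fkls,fkqs,ijkp,ikos,jkps,klqs] rk=9
b_3=(9−9)−0=0

b_3=0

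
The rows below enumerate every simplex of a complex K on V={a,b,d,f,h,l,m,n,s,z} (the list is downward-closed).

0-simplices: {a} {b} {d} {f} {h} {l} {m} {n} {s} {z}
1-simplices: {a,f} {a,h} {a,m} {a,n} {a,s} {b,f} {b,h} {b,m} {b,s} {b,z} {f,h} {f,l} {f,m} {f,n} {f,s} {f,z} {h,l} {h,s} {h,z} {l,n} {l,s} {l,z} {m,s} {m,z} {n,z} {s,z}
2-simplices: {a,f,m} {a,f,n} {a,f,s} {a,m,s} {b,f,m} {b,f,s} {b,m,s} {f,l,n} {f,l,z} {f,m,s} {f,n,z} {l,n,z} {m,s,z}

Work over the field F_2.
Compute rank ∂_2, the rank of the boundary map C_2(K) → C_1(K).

n_0=10 n_1=26 n_2=13  [Z2]
∂1: piv[af,ah,am,an,as,bf,bz,fl] rk=8  ker:bh,bm,bs,fh,fm,fn,fs,fz,hl,hs,hz,ln,ls,lz,ms,mz,nz,sz
∂2: piv[afm,afn,afs,ams,bfm,bfs,fln,flz,fnz,msz] rk=10  ker:bms,fms,lnz
rk∂_2=10

rank∂_2=10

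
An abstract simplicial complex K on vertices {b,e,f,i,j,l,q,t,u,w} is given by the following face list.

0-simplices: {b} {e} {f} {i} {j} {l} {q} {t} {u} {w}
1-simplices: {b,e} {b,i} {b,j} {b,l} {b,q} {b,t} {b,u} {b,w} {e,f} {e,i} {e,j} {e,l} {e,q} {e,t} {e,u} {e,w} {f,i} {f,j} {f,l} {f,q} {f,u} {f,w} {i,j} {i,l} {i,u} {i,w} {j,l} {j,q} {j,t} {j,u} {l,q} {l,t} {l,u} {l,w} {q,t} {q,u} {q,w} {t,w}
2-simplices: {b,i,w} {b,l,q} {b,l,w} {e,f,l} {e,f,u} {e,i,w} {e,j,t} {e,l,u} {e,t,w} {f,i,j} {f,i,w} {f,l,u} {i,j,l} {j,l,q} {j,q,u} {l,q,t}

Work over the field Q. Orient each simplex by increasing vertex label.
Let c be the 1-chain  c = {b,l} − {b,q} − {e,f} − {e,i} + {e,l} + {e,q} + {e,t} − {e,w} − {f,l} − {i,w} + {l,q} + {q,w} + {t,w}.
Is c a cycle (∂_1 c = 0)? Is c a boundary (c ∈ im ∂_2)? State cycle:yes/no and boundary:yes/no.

cycle:yes boundary:no

n_0=10 n_1=38 n_2=16  [Q]
∂1: piv[be,bi,bj,bl,bq,bt,bu,bw,ef] rk=9  ker:ei,ej,el,eq,et,eu,ew,fi,fj,fl,fq,fu,fw,ij,il,iu,iw,jl,jq,jt,ju,lq,lt,lu,lw,qt,qu,qw,tw
∂2: piv[biw,blq,blw,efl,efu,eiw,ejt,elu,etw,fij,fiw,ijl,jlq,jqu,lqt] rk=15  ker:flu
∂1c = 0
c vs im∂2: residual ≠ 0 ⇒ not boundary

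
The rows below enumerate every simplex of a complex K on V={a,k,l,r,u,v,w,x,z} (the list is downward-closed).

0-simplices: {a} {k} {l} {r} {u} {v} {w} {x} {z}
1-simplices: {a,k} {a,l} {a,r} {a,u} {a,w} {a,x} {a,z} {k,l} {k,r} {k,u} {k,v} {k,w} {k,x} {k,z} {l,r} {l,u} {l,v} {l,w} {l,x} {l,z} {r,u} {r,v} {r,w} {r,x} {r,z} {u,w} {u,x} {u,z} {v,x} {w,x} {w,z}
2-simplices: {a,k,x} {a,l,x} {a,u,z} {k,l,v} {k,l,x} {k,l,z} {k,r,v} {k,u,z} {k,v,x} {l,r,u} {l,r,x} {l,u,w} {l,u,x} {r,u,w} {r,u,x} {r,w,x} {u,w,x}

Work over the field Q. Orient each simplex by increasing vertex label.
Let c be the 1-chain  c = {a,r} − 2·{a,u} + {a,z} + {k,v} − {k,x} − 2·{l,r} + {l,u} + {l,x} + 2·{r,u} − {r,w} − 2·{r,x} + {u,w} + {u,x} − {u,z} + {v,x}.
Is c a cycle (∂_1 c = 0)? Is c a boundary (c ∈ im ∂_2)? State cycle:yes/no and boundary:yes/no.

cycle:yes boundary:no

n_0=9 n_1=31 n_2=17  [Q]
∂1: piv[ak,al,ar,au,aw,ax,az,kv] rk=8  ker:kl,kr,ku,kw,kx,kz,lr,lu,lv,lw,lx,lz,ru,rv,rw,rx,rz,uw,ux,uz,vx,wx,wz
∂2: piv[akx,alx,auz,klv,klx,klz,krv,kuz,kvx,lru,lrx,luw,lux,ruw,rwx] rk=15  ker:rux,uwx
∂1c = 0
c vs im∂2: residual ≠ 0 ⇒ not boundary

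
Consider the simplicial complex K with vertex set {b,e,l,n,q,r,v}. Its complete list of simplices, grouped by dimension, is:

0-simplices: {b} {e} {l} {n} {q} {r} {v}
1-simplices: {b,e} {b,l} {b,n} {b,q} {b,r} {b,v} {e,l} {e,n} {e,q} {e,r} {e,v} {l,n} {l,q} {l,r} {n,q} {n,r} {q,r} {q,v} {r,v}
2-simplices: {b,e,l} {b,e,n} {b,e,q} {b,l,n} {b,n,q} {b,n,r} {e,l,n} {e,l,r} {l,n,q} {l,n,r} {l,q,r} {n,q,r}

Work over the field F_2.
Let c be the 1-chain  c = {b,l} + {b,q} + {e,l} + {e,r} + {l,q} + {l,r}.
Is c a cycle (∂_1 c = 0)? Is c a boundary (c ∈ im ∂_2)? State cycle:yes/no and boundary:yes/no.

cycle:yes boundary:yes

n_0=7 n_1=19 n_2=12  [Z2]
∂1: piv[be,bl,bn,bq,br,bv] rk=6  ker:el,en,eq,er,ev,ln,lq,lr,nq,nr,qr,qv,rv
∂2: piv[bel,ben,beq,bln,bnq,bnr,elr,lnq,lnr,lqr] rk=10  ker:eln,nqr
∂1c = 0
c vs im∂2: reduces to 0 ⇒ boundary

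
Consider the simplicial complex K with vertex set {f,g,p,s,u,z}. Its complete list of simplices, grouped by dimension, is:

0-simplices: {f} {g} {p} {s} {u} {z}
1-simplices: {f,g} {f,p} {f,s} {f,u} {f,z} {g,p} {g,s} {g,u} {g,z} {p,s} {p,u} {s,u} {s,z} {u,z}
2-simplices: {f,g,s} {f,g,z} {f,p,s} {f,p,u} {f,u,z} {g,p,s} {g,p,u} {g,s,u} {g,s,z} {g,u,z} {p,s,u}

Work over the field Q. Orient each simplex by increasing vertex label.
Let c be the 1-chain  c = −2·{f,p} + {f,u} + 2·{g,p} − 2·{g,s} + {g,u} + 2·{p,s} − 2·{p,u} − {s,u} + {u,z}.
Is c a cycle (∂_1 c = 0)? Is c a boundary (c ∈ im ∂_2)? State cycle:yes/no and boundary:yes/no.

cycle:no boundary:no

n_0=6 n_1=14 n_2=11  [Q]
∂1: piv[fg,fp,fs,fu,fz] rk=5  ker:gp,gs,gu,gz,ps,pu,su,sz,uz
∂2: piv[fgs,fgz,fps,fpu,fuz,gps,gpu,gsu,gsz] rk=9  ker:guz,psu
∂1c = {f} − {g} + {s} − 2·{u} + {z}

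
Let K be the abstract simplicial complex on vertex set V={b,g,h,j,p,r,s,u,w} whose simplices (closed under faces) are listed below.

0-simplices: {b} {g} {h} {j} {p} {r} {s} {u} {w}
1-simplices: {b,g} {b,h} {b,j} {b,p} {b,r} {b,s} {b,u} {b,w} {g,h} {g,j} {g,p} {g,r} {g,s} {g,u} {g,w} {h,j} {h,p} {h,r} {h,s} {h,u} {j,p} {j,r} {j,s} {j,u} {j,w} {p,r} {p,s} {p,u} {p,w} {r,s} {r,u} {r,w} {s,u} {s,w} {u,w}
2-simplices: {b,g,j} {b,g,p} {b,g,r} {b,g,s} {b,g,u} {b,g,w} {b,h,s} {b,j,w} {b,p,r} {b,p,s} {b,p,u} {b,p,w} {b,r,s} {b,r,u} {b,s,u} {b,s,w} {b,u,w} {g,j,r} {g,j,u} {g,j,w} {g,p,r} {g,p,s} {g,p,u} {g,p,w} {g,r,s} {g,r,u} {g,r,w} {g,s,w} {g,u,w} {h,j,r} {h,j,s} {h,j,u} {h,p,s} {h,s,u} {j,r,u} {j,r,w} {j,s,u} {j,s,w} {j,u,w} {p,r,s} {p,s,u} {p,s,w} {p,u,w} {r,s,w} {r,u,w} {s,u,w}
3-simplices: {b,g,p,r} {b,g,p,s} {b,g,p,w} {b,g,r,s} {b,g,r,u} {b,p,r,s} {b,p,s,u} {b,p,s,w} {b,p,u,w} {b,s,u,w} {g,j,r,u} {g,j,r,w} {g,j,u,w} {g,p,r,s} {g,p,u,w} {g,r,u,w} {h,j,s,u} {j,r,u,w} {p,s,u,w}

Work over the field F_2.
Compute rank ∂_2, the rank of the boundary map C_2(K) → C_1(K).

n_0=9 n_1=35 n_2=46 n_3=19  [Z2]
∂1: piv[bg,bh,bj,bp,br,bs,bu,bw] rk=8  ker:gh,gj,gp,gr,gs,gu,gw,hj,hp,hr,hs,hu,jp,jr,js,ju,jw,pr,ps,pu,pw,rs,ru,rw,su,sw,uw
∂2: piv[bgj,bgp,bgr,bgs,bgu,bgw,bhs,bjw,bpr,bps,bpu,bpw,brs,bru,bsu,bsw,buw,gjr,gju,grw,hjr,hjs,hju,hps,hsu] rk=25  ker:gjw,gpr,gps,gpu,gpw,grs,gru,gsw,guw,jru,jrw,jsu,jsw,juw,prs,psu,psw,puw,rsw,ruw,suw
∂3: piv[bgpr,bgps,bgpw,bgrs,bgru,bprs,bpsu,bpsw,bpuw,bsuw,gjru,gjrw,gjuw,gpuw,gruw,hjsu] rk=16  ker:gprs,jruw,psuw
rk∂_2=25

rank∂_2=25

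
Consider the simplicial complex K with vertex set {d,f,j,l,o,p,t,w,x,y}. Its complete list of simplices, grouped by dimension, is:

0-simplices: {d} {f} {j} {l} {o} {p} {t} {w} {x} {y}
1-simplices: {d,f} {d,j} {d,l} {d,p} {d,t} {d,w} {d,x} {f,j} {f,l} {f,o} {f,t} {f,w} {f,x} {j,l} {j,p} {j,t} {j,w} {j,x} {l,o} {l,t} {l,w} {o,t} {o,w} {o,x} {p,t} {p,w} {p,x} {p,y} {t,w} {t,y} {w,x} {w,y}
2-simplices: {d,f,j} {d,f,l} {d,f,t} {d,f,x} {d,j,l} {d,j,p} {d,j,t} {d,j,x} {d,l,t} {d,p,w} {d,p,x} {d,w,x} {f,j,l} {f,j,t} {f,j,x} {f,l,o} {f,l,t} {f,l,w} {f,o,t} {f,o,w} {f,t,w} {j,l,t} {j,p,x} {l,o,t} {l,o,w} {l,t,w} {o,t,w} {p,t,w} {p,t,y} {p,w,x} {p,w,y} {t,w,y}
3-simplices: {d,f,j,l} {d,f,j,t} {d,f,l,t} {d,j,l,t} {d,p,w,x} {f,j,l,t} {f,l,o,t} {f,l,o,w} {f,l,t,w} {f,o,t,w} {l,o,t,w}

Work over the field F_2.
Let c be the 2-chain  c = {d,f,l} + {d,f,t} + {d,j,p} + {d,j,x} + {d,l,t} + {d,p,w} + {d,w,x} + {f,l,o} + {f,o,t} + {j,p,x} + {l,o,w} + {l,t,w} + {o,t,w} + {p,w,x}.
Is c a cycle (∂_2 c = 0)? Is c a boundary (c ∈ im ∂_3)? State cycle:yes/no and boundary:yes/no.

n_0=10 n_1=32 n_2=32 n_3=11  [Z2]
∂1: piv[df,dj,dl,dp,dt,dw,dx,fo,py] rk=9  ker:fj,fl,ft,fw,fx,jl,jp,jt,jw,jx,lo,lt,lw,ot,ow,ox,pt,pw,px,tw,ty,wx,wy
∂2: piv[dfj,dfl,dft,dfx,djl,djp,djt,djx,dlt,dpw,dpx,dwx,flo,flw,fot,fow,ftw,ptw,pty,pwy] rk=20  ker:fjl,fjt,fjx,flt,jlt,jpx,lot,low,ltw,otw,pwx,twy
∂3: piv[dfjl,dfjt,dflt,djlt,dpwx,flot,flow,fltw,fotw] rk=9  ker:fjlt,lotw
∂2c = 0
c vs im∂3: residual ≠ 0 ⇒ not boundary

cycle:yes boundary:no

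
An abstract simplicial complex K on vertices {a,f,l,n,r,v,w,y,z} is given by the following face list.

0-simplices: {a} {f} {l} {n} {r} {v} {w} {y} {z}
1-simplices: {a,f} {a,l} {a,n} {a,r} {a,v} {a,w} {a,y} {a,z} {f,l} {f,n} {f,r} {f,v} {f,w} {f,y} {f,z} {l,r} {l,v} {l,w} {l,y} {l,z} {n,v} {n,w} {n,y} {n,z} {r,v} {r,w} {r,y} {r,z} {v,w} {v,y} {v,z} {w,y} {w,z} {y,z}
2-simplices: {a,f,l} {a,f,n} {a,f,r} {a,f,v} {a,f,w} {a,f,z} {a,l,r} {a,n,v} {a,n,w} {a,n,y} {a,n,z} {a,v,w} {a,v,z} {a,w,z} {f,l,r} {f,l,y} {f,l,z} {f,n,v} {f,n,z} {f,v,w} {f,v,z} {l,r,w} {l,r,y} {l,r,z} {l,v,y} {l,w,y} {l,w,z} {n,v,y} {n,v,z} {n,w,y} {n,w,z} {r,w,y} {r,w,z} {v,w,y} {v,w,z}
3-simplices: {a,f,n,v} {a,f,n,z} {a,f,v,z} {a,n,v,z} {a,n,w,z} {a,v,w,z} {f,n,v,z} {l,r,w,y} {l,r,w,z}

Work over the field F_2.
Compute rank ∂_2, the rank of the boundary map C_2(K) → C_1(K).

n_0=9 n_1=34 n_2=35 n_3=9  [Z2]
∂1: piv[af,al,an,ar,av,aw,ay,az] rk=8  ker:fl,fn,fr,fv,fw,fy,fz,lr,lv,lw,ly,lz,nv,nw,ny,nz,rv,rw,ry,rz,vw,vy,vz,wy,wz,yz
∂2: piv[afl,afn,afr,afv,afw,afz,alr,anv,anw,any,anz,avw,avz,awz,fly,flz,lrw,lry,lrz,lvy,lwy,lwz,nvy,nwy] rk=24  ker:flr,fnv,fnz,fvw,fvz,nvz,nwz,rwy,rwz,vwy,vwz
∂3: piv[afnv,afnz,afvz,anvz,anwz,avwz,lrwy,lrwz] rk=8  ker:fnvz
rk∂_2=24

rank∂_2=24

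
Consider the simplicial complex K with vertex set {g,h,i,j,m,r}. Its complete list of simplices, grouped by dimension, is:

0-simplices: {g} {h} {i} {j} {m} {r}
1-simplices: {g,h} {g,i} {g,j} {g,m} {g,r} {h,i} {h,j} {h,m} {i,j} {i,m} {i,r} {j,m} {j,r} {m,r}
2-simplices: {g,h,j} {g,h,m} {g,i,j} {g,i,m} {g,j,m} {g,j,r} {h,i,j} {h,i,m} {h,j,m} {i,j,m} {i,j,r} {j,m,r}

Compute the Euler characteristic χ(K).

n_0=6 n_1=14 n_2=12
χ=+6−14+12=4

χ(K)=4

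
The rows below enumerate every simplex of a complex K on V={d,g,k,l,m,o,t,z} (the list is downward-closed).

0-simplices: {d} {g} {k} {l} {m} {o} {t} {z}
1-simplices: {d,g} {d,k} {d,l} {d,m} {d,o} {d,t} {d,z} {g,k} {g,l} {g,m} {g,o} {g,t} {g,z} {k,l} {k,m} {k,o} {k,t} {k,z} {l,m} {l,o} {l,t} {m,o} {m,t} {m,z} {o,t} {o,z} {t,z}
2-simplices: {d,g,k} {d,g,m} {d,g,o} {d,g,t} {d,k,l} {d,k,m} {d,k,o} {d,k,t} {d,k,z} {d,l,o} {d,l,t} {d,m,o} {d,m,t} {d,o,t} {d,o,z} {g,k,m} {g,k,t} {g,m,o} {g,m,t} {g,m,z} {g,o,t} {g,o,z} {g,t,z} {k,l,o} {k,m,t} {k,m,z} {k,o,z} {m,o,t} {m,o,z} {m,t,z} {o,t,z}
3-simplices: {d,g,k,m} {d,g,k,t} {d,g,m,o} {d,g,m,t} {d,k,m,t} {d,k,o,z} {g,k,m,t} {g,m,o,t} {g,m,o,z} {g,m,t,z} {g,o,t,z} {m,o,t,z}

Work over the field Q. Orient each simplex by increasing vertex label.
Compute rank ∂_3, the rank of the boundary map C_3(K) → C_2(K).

n_0=8 n_1=27 n_2=31 n_3=12  [Q]
∂1: piv[dg,dk,dl,dm,do,dt,dz] rk=7  ker:gk,gl,gm,go,gt,gz,kl,km,ko,kt,kz,lm,lo,lt,mo,mt,mz,ot,oz,tz
∂2: piv[dgk,dgm,dgo,dgt,dkl,dkm,dko,dkt,dkz,dlo,dlt,dmo,dmt,dot,doz,gmz,goz,gtz] rk=18  ker:gkm,gkt,gmo,gmt,got,klo,kmt,kmz,koz,mot,moz,mtz,otz
∂3: piv[dgkm,dgkt,dgmo,dgmt,dkmt,dkoz,gmot,gmoz,gmtz,gotz] rk=10  ker:gkmt,motz
rk∂_3=10

rank∂_3=10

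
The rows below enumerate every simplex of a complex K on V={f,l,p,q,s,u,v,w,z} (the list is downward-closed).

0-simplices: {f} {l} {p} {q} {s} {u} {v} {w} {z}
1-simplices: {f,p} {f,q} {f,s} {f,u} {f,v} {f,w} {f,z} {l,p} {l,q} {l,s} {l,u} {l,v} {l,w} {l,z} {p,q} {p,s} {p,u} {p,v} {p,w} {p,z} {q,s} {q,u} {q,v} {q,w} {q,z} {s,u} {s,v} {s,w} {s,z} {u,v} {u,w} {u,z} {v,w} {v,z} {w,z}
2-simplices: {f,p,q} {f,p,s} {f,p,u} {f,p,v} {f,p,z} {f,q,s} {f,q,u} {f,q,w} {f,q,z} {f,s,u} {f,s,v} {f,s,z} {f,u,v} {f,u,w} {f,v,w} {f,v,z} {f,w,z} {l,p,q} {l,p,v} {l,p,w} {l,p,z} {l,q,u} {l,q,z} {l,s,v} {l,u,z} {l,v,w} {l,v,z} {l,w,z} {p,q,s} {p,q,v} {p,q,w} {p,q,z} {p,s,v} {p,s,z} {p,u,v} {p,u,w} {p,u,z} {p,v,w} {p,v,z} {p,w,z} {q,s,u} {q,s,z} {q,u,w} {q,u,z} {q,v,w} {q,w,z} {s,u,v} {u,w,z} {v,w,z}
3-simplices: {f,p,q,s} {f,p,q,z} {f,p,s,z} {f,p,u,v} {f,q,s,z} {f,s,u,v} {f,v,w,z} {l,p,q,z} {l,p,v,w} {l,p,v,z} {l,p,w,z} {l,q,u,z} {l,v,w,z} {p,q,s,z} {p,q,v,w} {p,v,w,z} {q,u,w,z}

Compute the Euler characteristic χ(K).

n_0=9 n_1=35 n_2=49 n_3=17
χ=+9−35+49−17=6

χ(K)=6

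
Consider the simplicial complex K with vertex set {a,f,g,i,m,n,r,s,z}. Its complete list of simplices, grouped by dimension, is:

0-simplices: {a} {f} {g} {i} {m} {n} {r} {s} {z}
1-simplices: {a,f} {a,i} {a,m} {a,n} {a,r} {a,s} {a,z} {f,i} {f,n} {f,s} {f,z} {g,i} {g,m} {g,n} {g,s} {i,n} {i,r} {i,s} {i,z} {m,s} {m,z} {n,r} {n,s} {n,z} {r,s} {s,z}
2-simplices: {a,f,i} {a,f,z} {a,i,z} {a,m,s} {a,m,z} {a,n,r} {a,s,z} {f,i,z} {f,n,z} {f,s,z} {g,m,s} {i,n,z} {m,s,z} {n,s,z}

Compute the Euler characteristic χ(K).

χ(K)=-3

n_0=9 n_1=26 n_2=14
χ=+9−26+14=-3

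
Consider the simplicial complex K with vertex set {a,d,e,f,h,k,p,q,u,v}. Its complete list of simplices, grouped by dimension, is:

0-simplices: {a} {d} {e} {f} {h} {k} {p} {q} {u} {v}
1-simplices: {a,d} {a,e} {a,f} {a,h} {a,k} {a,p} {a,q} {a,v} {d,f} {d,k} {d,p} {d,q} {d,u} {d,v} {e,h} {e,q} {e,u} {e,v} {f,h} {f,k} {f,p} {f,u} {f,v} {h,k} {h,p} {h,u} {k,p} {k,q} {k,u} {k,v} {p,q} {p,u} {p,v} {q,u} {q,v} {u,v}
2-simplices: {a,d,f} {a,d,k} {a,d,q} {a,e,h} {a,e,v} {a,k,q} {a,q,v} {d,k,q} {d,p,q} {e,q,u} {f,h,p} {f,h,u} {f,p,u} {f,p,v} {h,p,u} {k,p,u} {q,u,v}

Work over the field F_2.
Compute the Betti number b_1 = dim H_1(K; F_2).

b_1=12

n_0=10 n_1=36 n_2=17  [Z2]
∂1: piv[ad,ae,af,ah,ak,ap,aq,av,du] rk=9  ker:df,dk,dp,dq,dv,eh,eq,eu,ev,fh,fk,fp,fu,fv,hk,hp,hu,kp,kq,ku,kv,pq,pu,pv,qu,qv,uv
∂2: piv[adf,adk,adq,aeh,aev,akq,aqv,dpq,equ,fhp,fhu,fpu,fpv,kpu,quv] rk=15  ker:dkq,hpu
b_1=(36−9)−15=12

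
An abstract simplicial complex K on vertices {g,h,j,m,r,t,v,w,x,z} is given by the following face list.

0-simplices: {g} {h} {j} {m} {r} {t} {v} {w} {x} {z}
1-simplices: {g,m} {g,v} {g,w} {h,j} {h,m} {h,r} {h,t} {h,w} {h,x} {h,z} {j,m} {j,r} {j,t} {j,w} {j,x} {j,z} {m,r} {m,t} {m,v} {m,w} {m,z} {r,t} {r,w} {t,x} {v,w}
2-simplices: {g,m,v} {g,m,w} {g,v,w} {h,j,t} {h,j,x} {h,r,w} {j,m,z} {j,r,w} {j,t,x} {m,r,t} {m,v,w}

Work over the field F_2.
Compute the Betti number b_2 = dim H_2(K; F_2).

b_2=1

n_0=10 n_1=25 n_2=11  [Z2]
∂1: piv[gm,gv,gw,hj,hm,hr,ht,hx,hz] rk=9  ker:hw,jm,jr,jt,jw,jx,jz,mr,mt,mv,mw,mz,rt,rw,tx,vw
∂2: piv[gmv,gmw,gvw,hjt,hjx,hrw,jmz,jrw,jtx,mrt] rk=10  ker:mvw
b_2=(11−10)−0=1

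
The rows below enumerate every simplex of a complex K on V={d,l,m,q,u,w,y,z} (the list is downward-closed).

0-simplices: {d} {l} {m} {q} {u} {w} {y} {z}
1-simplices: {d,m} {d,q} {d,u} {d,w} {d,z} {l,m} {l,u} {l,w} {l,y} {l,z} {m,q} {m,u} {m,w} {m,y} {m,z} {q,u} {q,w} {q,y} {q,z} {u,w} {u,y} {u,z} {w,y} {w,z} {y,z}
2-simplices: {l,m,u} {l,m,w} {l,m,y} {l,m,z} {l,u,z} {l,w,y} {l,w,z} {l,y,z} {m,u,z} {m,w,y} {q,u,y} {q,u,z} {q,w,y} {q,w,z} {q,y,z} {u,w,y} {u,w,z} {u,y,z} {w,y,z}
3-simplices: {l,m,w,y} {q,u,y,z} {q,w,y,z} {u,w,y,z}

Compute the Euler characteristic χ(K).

n_0=8 n_1=25 n_2=19 n_3=4
χ=+8−25+19−4=-2

χ(K)=-2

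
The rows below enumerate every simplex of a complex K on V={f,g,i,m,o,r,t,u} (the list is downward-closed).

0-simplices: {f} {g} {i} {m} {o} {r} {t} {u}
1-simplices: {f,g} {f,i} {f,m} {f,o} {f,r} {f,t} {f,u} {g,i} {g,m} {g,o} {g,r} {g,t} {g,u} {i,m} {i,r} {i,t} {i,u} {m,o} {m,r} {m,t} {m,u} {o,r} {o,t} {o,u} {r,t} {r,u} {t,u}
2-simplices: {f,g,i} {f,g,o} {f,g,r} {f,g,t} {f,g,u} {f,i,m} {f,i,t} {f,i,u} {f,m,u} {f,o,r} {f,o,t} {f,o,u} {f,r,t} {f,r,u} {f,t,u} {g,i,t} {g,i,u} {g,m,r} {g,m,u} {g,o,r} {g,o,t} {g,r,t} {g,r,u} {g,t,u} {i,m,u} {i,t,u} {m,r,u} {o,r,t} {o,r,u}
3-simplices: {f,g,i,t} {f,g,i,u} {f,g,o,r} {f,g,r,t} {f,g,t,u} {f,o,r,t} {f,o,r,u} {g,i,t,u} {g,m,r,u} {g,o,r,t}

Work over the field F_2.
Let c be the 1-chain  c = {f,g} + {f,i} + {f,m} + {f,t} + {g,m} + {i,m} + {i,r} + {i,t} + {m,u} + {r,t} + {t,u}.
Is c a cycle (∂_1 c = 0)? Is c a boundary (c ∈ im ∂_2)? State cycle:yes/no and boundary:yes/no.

n_0=8 n_1=27 n_2=29 n_3=10  [Z2]
∂1: piv[fg,fi,fm,fo,fr,ft,fu] rk=7  ker:gi,gm,go,gr,gt,gu,im,ir,it,iu,mo,mr,mt,mu,or,ot,ou,rt,ru,tu
∂2: piv[fgi,fgo,fgr,fgt,fgu,fim,fit,fiu,fmu,for,fot,fou,frt,fru,ftu,gmr,gmu] rk=17  ker:git,giu,gor,got,grt,gru,gtu,imu,itu,mru,ort,oru
∂3: piv[fgit,fgiu,fgor,fgrt,fgtu,fort,foru,gitu,gmru,gort] rk=10
∂1c = 0
c vs im∂2: residual ≠ 0 ⇒ not boundary

cycle:yes boundary:no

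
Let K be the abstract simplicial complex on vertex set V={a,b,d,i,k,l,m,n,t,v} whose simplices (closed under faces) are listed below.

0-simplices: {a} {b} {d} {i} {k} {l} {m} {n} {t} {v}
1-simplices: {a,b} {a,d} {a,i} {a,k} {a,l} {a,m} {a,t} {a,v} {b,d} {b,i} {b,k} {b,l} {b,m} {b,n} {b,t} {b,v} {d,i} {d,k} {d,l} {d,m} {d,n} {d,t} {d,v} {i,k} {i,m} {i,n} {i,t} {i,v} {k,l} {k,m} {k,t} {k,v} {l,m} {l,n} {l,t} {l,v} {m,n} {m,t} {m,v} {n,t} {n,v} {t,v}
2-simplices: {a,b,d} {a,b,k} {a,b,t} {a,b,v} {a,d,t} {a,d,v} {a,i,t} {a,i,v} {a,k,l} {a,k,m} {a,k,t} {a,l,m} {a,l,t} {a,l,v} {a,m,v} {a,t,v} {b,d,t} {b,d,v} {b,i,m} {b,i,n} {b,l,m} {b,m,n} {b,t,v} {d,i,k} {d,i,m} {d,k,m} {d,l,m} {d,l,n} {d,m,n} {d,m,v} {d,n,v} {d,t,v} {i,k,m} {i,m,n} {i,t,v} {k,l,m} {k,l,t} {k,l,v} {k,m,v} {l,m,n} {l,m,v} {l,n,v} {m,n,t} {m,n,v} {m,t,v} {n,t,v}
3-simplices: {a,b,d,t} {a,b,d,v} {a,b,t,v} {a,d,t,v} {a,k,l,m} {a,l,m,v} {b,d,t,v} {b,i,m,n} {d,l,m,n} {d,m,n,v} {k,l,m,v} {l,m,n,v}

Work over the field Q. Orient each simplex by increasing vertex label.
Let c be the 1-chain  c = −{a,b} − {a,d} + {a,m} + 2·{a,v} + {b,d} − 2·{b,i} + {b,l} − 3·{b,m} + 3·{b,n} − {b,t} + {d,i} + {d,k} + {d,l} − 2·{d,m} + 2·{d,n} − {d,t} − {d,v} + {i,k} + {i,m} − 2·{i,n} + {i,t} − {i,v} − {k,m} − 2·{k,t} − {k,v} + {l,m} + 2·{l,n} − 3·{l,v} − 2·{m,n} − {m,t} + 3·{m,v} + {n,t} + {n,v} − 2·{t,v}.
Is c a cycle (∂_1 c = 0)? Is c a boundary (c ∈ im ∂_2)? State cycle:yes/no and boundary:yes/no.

n_0=10 n_1=42 n_2=46 n_3=12  [Q]
∂1: piv[ab,ad,ai,ak,al,am,at,av,bn] rk=9  ker:bd,bi,bk,bl,bm,bt,bv,di,dk,dl,dm,dn,dt,dv,ik,im,in,it,iv,kl,km,kt,kv,lm,ln,lt,lv,mn,mt,mv,nt,nv,tv
∂2: piv[abd,abk,abt,abv,adt,adv,ait,aiv,akl,akm,akt,alm,alt,alv,amv,atv,bim,bin,blm,bmn,dik,dim,dkm,dlm,dln,dmn,dmv,dnv,klv,mnt,mtv] rk=31  ker:bdt,bdv,btv,dtv,ikm,imn,itv,klm,klt,kmv,lmn,lmv,lnv,mnv,ntv
∂3: piv[abdt,abdv,abtv,adtv,aklm,almv,bimn,dlmn,dmnv,klmv,lmnv] rk=11  ker:bdtv
∂1c = −{a} − {d} − {i} + 6·{k} + 2·{l} − 3·{m} + {n} − {t} − 2·{v}

cycle:no boundary:no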